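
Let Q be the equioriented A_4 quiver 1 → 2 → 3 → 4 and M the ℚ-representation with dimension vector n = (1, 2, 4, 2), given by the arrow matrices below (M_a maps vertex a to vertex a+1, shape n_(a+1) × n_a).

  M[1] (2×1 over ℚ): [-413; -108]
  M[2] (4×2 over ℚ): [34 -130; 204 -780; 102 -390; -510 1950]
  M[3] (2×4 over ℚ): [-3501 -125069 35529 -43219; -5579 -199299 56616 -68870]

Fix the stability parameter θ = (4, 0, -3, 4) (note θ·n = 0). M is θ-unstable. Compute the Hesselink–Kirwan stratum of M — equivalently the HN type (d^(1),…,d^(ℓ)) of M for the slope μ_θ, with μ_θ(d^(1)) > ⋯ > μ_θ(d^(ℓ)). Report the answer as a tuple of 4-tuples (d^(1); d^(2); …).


Interval decomposition of M: I[1,4], I[2,2], I[3,3]^2, I[3,4].
HN type (ℓ=4): μ^(1)=4; μ^(2)=1/3; μ^(3)=0; μ^(4)=-3

((0, 0, 0, 2); (1, 1, 1, 0); (0, 1, 0, 0); (0, 0, 3, 0))


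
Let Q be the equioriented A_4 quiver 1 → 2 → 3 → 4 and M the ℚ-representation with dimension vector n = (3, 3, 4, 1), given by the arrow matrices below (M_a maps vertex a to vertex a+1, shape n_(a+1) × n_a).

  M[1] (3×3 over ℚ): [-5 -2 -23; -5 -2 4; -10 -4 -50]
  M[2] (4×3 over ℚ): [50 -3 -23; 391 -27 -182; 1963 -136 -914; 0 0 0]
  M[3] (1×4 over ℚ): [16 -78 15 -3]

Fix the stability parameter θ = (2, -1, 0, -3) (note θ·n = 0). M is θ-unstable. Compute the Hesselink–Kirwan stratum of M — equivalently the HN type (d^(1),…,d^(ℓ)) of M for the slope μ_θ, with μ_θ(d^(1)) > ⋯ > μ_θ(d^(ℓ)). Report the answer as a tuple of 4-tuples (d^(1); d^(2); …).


Via rank(M_{q-1}∘⋯∘M_p): M ≅ I[1,1], I[1,3], I[1,4], I[2,3], I[3,3].
μ_θ-semistable layers: μ^(1)=2; μ^(2)=1/3; μ^(3)=0; μ^(4)=-1/2; μ^(5)=-1

((1, 0, 0, 0); (1, 1, 1, 0); (0, 0, 2, 0); (1, 1, 1, 1); (0, 1, 0, 0))


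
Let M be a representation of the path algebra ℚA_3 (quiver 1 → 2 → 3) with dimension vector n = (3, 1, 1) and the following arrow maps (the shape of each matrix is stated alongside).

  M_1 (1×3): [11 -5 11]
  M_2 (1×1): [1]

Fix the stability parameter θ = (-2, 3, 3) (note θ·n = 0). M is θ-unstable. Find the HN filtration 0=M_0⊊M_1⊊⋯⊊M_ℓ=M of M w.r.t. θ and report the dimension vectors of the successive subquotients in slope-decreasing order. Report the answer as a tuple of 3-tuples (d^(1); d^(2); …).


Barcode: M ≅ I[1,1]^2, I[1,3]. HN layers by μ_θ (2 steps, strictly decreasing):
  μ^(1)=3; μ^(2)=-2

((0, 1, 1); (3, 0, 0))


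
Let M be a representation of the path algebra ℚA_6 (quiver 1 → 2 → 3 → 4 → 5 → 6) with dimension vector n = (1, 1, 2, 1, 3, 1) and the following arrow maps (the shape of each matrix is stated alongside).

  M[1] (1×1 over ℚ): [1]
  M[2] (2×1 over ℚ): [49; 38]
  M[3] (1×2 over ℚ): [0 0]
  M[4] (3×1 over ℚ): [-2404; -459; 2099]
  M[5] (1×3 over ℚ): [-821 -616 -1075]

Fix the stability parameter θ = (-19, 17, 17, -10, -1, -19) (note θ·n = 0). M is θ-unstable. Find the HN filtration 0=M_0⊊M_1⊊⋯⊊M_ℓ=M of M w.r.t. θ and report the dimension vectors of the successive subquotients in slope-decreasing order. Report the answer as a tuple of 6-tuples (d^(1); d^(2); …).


Via rank(M_{q-1}∘⋯∘M_p): M ≅ I[1,3], I[3,3], I[4,6], I[5,5]^2.
μ_θ-semistable layers: μ^(1)=17; μ^(2)=-1; μ^(3)=-10; μ^(4)=-19

((0, 1, 2, 0, 0, 0); (0, 0, 0, 0, 2, 0); (0, 0, 0, 1, 1, 1); (1, 0, 0, 0, 0, 0))


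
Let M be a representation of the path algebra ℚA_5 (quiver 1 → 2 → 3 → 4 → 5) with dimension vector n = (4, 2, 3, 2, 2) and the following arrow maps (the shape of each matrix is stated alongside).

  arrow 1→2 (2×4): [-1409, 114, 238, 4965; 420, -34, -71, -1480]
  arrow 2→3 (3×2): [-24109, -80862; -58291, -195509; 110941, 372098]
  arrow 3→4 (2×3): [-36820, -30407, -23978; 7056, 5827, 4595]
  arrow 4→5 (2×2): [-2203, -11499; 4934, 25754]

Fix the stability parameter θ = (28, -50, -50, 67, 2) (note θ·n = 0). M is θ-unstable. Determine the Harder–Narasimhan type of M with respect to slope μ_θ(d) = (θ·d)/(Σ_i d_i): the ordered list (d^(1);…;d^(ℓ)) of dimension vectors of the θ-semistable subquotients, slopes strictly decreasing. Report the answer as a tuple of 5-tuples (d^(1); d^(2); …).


Via rank(M_{q-1}∘⋯∘M_p): M ≅ I[1,1]^2, I[1,5]^2, I[3,3].
μ_θ-semistable layers: μ^(1)=69/2; μ^(2)=28; μ^(3)=-24; μ^(4)=-50

((0, 0, 0, 2, 2); (2, 0, 0, 0, 0); (2, 2, 2, 0, 0); (0, 0, 1, 0, 0))


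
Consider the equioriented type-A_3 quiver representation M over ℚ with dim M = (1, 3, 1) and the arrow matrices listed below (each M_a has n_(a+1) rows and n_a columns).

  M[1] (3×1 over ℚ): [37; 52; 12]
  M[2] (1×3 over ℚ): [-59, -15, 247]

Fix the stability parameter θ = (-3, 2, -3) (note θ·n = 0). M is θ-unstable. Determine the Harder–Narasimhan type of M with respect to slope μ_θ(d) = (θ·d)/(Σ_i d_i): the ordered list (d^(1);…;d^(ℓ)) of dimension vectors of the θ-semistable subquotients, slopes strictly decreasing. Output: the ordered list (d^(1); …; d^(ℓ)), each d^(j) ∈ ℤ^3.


Via rank(M_{q-1}∘⋯∘M_p): M ≅ I[1,3], I[2,2]^2.
μ_θ-semistable layers: μ^(1)=2; μ^(2)=-1/2; μ^(3)=-3

((0, 2, 0); (0, 1, 1); (1, 0, 0))


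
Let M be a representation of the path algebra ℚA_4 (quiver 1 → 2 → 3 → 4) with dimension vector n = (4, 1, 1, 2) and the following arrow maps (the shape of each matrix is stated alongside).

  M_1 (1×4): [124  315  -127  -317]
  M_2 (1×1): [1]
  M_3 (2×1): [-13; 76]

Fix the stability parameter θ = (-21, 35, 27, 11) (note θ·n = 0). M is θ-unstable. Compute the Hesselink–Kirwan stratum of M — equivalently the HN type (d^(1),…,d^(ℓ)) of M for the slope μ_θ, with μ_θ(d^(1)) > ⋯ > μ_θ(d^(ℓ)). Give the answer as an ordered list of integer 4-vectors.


Interval decomposition of M: I[1,1]^3, I[1,4], I[4,4].
HN type (ℓ=3): μ^(1)=73/3; μ^(2)=11; μ^(3)=-21

((0, 1, 1, 1); (0, 0, 0, 1); (4, 0, 0, 0))


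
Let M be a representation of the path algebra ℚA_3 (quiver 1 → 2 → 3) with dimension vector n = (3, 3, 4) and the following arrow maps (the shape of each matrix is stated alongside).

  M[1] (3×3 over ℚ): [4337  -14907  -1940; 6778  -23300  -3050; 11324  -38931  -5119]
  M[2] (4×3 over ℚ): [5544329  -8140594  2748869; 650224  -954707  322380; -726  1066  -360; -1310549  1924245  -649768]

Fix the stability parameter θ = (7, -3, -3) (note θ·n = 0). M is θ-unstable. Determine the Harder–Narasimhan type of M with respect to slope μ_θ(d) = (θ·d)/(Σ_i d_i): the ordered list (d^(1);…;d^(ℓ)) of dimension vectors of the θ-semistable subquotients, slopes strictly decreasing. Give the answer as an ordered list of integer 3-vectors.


Via rank(M_{q-1}∘⋯∘M_p): M ≅ I[1,3]^3, I[3,3].
μ_θ-semistable layers: μ^(1)=1/3; μ^(2)=-3

((3, 3, 3); (0, 0, 1))


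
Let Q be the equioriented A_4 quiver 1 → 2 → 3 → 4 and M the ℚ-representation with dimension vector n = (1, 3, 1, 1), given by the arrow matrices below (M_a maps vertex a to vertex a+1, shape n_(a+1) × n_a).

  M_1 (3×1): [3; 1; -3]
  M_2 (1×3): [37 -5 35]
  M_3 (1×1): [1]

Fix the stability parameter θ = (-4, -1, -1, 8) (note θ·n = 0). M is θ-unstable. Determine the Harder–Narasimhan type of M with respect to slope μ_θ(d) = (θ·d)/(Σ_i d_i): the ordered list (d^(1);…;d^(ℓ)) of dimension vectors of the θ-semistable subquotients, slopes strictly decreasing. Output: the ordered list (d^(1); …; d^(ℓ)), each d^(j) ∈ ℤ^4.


Interval decomposition of M: I[1,4], I[2,2]^2.
HN type (ℓ=3): μ^(1)=8; μ^(2)=-1; μ^(3)=-4

((0, 0, 0, 1); (0, 3, 1, 0); (1, 0, 0, 0))


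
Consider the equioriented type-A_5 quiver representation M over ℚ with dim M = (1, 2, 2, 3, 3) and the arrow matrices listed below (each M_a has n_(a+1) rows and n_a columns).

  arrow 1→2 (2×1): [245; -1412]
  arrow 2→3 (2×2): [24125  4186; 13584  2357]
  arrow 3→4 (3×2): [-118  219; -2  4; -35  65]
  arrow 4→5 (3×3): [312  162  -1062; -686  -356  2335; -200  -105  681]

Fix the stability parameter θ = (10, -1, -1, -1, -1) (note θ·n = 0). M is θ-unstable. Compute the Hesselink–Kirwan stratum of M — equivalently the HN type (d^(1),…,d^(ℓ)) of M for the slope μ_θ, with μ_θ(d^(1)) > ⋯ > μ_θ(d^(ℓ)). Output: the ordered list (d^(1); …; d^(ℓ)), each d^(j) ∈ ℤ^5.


Interval decomposition of M: I[1,5], I[2,4], I[4,5], I[5,5].
HN type (ℓ=2): μ^(1)=6/5; μ^(2)=-1

((1, 1, 1, 1, 1); (0, 1, 1, 2, 2))


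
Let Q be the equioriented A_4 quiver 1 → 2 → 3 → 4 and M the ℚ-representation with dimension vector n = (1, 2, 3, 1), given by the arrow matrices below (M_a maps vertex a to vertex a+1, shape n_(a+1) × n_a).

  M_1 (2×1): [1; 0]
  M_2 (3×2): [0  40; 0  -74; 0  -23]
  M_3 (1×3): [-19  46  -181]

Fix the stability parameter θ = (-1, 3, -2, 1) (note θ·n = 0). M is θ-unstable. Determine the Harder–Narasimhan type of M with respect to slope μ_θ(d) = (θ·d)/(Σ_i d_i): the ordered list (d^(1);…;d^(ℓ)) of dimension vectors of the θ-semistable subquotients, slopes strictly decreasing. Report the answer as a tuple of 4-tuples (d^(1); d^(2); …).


Barcode: M ≅ I[1,2], I[2,4], I[3,3]^2. HN layers by μ_θ (5 steps, strictly decreasing):
  μ^(1)=3; μ^(2)=1; μ^(3)=1/2; μ^(4)=-1; μ^(5)=-2

((0, 1, 0, 0); (0, 0, 0, 1); (0, 1, 1, 0); (1, 0, 0, 0); (0, 0, 2, 0))


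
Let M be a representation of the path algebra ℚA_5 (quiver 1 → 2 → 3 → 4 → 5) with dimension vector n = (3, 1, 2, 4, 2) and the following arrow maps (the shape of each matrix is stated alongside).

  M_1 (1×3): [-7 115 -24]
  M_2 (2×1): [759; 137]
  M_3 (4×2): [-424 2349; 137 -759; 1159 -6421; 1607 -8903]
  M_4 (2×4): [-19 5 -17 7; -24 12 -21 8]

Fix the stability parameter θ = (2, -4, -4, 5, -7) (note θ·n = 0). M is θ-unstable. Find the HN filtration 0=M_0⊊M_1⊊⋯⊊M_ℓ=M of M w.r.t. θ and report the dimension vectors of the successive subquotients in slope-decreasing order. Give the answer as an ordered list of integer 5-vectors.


Barcode: M ≅ I[1,1]^2, I[1,5], I[3,5], I[4,4]^2. HN layers by μ_θ (5 steps, strictly decreasing):
  μ^(1)=5; μ^(2)=2; μ^(3)=-1; μ^(4)=-2; μ^(5)=-4

((0, 0, 0, 2, 0); (2, 0, 0, 0, 0); (0, 0, 0, 2, 2); (1, 1, 1, 0, 0); (0, 0, 1, 0, 0))


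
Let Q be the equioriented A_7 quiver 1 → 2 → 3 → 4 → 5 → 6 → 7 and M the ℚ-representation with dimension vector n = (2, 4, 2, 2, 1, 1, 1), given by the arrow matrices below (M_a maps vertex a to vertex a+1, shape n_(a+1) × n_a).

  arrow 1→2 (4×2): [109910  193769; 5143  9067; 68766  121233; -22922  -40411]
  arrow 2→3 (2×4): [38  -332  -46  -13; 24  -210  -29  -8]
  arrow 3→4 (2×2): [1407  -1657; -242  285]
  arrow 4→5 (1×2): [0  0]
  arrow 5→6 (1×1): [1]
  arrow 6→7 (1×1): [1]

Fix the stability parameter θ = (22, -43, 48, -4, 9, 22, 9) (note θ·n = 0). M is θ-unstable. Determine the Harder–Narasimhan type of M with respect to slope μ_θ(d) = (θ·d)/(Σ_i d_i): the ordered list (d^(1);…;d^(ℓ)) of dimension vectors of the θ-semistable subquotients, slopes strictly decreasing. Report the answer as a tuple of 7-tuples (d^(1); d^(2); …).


Via rank(M_{q-1}∘⋯∘M_p): M ≅ I[1,4]^2, I[2,2]^2, I[5,7].
μ_θ-semistable layers: μ^(1)=22; μ^(2)=31/2; μ^(3)=9; μ^(4)=-21/2; μ^(5)=-43

((0, 0, 2, 2, 0, 0, 0); (0, 0, 0, 0, 0, 1, 1); (0, 0, 0, 0, 1, 0, 0); (2, 2, 0, 0, 0, 0, 0); (0, 2, 0, 0, 0, 0, 0))


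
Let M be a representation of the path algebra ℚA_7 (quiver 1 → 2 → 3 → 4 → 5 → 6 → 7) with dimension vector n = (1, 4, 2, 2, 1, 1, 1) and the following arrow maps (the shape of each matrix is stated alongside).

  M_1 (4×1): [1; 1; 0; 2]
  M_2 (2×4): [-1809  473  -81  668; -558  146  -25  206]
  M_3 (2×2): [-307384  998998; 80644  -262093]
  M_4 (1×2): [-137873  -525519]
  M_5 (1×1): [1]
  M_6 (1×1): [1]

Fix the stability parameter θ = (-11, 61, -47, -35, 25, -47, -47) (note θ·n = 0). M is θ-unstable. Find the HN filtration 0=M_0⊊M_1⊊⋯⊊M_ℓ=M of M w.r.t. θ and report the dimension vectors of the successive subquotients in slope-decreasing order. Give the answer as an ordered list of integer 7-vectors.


Barcode: M ≅ I[1,2], I[2,2], I[2,3], I[2,7], I[4,4]. HN layers by μ_θ (5 steps, strictly decreasing):
  μ^(1)=61; μ^(2)=7; μ^(3)=-11; μ^(4)=-15; μ^(5)=-35

((0, 2, 0, 0, 0, 0, 0); (0, 1, 1, 0, 0, 0, 0); (1, 0, 0, 0, 0, 0, 0); (0, 1, 1, 1, 1, 1, 1); (0, 0, 0, 1, 0, 0, 0))


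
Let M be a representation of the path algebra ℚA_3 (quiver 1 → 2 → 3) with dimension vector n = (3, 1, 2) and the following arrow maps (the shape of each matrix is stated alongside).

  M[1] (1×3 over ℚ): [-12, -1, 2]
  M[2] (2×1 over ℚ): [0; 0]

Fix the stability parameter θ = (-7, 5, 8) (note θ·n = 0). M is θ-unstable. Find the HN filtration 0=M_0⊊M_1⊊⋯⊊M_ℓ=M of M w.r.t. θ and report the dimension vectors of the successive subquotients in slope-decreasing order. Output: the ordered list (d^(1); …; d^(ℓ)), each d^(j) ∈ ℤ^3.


Interval decomposition of M: I[1,1]^2, I[1,2], I[3,3]^2.
HN type (ℓ=3): μ^(1)=8; μ^(2)=5; μ^(3)=-7

((0, 0, 2); (0, 1, 0); (3, 0, 0))


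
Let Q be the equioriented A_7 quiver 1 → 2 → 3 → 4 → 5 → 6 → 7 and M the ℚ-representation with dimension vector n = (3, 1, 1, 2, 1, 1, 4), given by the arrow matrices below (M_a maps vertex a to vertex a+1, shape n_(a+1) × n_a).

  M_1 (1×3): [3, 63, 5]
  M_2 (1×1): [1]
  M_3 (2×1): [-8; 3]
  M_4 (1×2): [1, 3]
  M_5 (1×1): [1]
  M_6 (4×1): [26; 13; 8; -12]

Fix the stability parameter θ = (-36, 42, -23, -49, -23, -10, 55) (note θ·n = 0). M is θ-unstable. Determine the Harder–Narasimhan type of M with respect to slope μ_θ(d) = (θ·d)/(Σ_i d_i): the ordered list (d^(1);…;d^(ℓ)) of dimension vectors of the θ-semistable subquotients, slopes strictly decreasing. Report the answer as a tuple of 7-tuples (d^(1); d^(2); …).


Via rank(M_{q-1}∘⋯∘M_p): M ≅ I[1,1]^2, I[1,7], I[4,4], I[7,7]^3.
μ_θ-semistable layers: μ^(1)=55; μ^(2)=-10; μ^(3)=-53/4; μ^(4)=-36; μ^(5)=-49

((0, 0, 0, 0, 0, 0, 4); (0, 0, 0, 0, 0, 1, 0); (0, 1, 1, 1, 1, 0, 0); (3, 0, 0, 0, 0, 0, 0); (0, 0, 0, 1, 0, 0, 0))


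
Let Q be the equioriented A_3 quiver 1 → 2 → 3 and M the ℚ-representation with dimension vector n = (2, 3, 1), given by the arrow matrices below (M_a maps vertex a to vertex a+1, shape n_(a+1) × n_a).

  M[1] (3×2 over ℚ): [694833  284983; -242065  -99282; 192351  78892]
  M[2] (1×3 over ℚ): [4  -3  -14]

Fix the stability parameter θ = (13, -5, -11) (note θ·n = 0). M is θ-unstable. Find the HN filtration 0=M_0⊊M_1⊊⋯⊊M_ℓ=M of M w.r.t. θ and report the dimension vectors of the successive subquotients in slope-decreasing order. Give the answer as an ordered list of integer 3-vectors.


Interval decomposition of M: I[1,2], I[1,3], I[2,2].
HN type (ℓ=3): μ^(1)=4; μ^(2)=-1; μ^(3)=-5

((1, 1, 0); (1, 1, 1); (0, 1, 0))


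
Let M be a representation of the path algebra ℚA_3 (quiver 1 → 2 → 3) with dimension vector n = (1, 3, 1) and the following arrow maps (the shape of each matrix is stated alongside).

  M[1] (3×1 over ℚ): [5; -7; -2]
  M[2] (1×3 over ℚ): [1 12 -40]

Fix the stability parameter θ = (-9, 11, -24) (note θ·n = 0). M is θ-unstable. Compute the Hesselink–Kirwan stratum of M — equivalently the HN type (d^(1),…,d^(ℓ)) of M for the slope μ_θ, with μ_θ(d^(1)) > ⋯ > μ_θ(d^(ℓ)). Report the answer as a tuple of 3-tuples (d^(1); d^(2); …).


Barcode: M ≅ I[1,3], I[2,2]^2. HN layers by μ_θ (3 steps, strictly decreasing):
  μ^(1)=11; μ^(2)=-13/2; μ^(3)=-9

((0, 2, 0); (0, 1, 1); (1, 0, 0))


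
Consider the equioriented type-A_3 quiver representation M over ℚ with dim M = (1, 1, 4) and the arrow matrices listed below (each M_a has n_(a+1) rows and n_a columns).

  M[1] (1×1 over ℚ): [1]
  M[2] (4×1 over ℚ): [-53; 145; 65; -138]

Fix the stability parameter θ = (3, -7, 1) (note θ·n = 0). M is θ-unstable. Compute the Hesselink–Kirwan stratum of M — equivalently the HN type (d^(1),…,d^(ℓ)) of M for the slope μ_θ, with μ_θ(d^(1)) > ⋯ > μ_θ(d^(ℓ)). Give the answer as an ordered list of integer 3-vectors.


Via rank(M_{q-1}∘⋯∘M_p): M ≅ I[1,3], I[3,3]^3.
μ_θ-semistable layers: μ^(1)=1; μ^(2)=-2

((0, 0, 4); (1, 1, 0))


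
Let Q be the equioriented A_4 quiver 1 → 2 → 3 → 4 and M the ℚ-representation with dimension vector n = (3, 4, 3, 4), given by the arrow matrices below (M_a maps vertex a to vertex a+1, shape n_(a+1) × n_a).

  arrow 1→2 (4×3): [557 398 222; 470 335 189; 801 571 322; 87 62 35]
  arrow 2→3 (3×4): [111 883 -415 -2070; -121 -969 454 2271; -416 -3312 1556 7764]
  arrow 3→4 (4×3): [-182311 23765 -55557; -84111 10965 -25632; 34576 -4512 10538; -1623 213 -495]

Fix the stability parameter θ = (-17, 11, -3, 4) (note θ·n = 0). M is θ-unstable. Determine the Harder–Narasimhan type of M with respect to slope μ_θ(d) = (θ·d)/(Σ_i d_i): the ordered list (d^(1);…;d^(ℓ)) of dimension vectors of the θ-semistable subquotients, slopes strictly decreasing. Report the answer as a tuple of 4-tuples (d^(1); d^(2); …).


Barcode: M ≅ I[1,2], I[1,3], I[1,4], I[2,2], I[3,4], I[4,4]^2. HN layers by μ_θ (4 steps, strictly decreasing):
  μ^(1)=11; μ^(2)=4; μ^(3)=-3; μ^(4)=-17

((0, 2, 0, 0); (0, 2, 2, 4); (0, 0, 1, 0); (3, 0, 0, 0))


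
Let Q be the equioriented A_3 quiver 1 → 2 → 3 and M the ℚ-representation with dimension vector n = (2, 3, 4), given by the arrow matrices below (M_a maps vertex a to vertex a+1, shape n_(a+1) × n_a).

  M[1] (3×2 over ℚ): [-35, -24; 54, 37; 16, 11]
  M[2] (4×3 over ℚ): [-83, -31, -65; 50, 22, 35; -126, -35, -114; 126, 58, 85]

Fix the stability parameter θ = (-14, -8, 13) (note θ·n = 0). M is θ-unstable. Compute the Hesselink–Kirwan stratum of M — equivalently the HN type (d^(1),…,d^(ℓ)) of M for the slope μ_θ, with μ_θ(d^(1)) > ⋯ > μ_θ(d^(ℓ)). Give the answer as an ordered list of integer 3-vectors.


Via rank(M_{q-1}∘⋯∘M_p): M ≅ I[1,3]^2, I[2,3], I[3,3].
μ_θ-semistable layers: μ^(1)=13; μ^(2)=-8; μ^(3)=-14

((0, 0, 4); (0, 3, 0); (2, 0, 0))


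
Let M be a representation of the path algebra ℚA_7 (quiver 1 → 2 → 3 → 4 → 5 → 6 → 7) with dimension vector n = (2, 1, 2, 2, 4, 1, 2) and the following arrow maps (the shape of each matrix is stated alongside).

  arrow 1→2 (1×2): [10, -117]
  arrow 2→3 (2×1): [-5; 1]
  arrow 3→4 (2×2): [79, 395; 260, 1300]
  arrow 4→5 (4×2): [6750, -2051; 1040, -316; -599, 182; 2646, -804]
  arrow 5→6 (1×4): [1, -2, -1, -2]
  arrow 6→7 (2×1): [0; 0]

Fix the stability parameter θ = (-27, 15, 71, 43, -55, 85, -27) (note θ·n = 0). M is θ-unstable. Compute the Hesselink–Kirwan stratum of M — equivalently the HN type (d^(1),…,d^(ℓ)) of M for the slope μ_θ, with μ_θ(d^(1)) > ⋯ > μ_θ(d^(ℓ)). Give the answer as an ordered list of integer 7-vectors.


Via rank(M_{q-1}∘⋯∘M_p): M ≅ I[1,1], I[1,3], I[3,6], I[4,5], I[5,5]^2, I[7,7]^2.
μ_θ-semistable layers: μ^(1)=85; μ^(2)=71; μ^(3)=59/3; μ^(4)=15; μ^(5)=-6; μ^(6)=-27; μ^(7)=-55

((0, 0, 0, 0, 0, 1, 0); (0, 0, 1, 0, 0, 0, 0); (0, 0, 1, 1, 1, 0, 0); (0, 1, 0, 0, 0, 0, 0); (0, 0, 0, 1, 1, 0, 0); (2, 0, 0, 0, 0, 0, 2); (0, 0, 0, 0, 2, 0, 0))


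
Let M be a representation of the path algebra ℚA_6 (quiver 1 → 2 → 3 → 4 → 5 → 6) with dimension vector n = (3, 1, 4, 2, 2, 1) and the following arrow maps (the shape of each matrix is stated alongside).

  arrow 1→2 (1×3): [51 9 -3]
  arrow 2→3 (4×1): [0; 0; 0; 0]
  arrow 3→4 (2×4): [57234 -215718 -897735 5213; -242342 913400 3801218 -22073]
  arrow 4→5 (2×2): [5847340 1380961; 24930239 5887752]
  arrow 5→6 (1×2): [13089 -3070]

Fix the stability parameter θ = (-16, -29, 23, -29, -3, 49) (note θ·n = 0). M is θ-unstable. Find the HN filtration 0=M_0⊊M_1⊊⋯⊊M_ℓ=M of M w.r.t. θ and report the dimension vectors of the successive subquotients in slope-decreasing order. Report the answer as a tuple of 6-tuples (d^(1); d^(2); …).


Interval decomposition of M: I[1,1]^2, I[1,2], I[3,3]^2, I[3,5], I[3,6].
HN type (ℓ=5): μ^(1)=49; μ^(2)=23; μ^(3)=-3; μ^(4)=-16; μ^(5)=-45/2

((0, 0, 0, 0, 0, 1); (0, 0, 2, 0, 0, 0); (0, 0, 2, 2, 2, 0); (2, 0, 0, 0, 0, 0); (1, 1, 0, 0, 0, 0))


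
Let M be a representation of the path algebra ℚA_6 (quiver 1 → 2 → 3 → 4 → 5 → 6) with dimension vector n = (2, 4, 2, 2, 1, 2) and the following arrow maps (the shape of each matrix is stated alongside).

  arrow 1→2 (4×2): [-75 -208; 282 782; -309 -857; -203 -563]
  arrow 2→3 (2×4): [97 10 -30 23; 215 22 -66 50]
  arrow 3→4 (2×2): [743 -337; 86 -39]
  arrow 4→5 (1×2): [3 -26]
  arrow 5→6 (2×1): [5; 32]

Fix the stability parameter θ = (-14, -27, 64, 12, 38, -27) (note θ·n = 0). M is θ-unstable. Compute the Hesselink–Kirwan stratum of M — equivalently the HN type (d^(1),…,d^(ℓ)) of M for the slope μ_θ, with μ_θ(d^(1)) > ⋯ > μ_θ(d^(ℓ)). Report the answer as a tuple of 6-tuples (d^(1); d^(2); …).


Via rank(M_{q-1}∘⋯∘M_p): M ≅ I[1,4], I[1,6], I[2,2]^2, I[6,6].
μ_θ-semistable layers: μ^(1)=38; μ^(2)=87/4; μ^(3)=-41/2; μ^(4)=-27

((0, 0, 1, 1, 0, 0); (0, 0, 1, 1, 1, 1); (2, 2, 0, 0, 0, 0); (0, 2, 0, 0, 0, 1))


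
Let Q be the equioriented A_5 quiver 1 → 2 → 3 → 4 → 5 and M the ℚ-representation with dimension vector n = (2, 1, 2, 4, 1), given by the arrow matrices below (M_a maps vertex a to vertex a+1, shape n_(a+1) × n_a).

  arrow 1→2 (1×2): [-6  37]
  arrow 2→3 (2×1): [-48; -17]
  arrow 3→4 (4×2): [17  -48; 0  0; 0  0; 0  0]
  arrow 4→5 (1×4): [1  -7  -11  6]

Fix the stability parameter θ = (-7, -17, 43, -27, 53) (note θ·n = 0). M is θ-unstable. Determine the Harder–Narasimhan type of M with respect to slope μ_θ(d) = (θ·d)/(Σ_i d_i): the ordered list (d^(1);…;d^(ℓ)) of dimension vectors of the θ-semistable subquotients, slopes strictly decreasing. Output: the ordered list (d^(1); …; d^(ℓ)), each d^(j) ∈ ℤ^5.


Via rank(M_{q-1}∘⋯∘M_p): M ≅ I[1,1], I[1,3], I[3,5], I[4,4]^3.
μ_θ-semistable layers: μ^(1)=53; μ^(2)=43; μ^(3)=8; μ^(4)=-7; μ^(5)=-12; μ^(6)=-27

((0, 0, 0, 0, 1); (0, 0, 1, 0, 0); (0, 0, 1, 1, 0); (1, 0, 0, 0, 0); (1, 1, 0, 0, 0); (0, 0, 0, 3, 0))


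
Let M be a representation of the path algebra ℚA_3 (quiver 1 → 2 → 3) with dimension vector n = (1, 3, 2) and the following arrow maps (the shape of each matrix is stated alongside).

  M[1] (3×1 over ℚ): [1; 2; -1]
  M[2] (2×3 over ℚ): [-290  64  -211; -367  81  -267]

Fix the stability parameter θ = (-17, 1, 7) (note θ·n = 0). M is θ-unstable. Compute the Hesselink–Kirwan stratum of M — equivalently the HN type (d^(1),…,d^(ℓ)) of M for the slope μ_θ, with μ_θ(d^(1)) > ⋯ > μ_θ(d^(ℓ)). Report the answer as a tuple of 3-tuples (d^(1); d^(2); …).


Interval decomposition of M: I[1,3], I[2,2], I[2,3].
HN type (ℓ=3): μ^(1)=7; μ^(2)=1; μ^(3)=-17

((0, 0, 2); (0, 3, 0); (1, 0, 0))


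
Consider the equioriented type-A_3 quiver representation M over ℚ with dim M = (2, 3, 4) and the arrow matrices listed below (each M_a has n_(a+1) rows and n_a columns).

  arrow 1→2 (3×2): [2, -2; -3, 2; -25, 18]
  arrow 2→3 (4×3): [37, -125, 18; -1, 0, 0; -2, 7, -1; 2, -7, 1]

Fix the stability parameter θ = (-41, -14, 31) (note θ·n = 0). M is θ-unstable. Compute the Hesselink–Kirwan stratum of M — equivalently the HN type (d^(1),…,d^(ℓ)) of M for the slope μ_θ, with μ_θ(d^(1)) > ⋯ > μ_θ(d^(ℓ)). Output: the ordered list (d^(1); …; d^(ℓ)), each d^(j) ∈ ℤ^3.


Interval decomposition of M: I[1,3]^2, I[2,3], I[3,3].
HN type (ℓ=3): μ^(1)=31; μ^(2)=-14; μ^(3)=-41

((0, 0, 4); (0, 3, 0); (2, 0, 0))


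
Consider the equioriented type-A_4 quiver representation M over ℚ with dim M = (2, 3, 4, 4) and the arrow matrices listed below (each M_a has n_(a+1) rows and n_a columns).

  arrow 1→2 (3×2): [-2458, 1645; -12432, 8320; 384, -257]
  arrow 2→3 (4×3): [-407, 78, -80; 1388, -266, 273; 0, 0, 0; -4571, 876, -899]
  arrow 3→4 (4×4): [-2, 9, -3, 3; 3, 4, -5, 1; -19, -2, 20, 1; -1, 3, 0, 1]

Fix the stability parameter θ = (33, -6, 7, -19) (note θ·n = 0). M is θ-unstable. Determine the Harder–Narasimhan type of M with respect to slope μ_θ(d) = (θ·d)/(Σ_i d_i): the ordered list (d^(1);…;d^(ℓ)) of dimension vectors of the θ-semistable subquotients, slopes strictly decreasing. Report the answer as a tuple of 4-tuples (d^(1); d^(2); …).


Barcode: M ≅ I[1,4]^2, I[2,2], I[3,4]^2. HN layers by μ_θ (2 steps, strictly decreasing):
  μ^(1)=15/4; μ^(2)=-6

((2, 2, 2, 2); (0, 1, 2, 2))


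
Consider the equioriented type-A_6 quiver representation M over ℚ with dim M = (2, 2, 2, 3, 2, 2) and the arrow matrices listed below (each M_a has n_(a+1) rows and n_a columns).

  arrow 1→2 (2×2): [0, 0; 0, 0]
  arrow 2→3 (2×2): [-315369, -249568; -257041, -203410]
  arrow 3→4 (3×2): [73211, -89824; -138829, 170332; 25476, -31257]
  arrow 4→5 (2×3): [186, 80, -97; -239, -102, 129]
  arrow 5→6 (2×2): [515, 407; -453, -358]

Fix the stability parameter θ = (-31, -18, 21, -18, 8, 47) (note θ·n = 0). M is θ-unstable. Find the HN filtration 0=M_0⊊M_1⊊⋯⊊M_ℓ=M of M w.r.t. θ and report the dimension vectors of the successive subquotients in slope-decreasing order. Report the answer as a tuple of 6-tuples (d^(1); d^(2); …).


Barcode: M ≅ I[1,1]^2, I[2,6]^2, I[4,4]. HN layers by μ_θ (5 steps, strictly decreasing):
  μ^(1)=47; μ^(2)=8; μ^(3)=3/2; μ^(4)=-18; μ^(5)=-31

((0, 0, 0, 0, 0, 2); (0, 0, 0, 0, 2, 0); (0, 0, 2, 2, 0, 0); (0, 2, 0, 1, 0, 0); (2, 0, 0, 0, 0, 0))


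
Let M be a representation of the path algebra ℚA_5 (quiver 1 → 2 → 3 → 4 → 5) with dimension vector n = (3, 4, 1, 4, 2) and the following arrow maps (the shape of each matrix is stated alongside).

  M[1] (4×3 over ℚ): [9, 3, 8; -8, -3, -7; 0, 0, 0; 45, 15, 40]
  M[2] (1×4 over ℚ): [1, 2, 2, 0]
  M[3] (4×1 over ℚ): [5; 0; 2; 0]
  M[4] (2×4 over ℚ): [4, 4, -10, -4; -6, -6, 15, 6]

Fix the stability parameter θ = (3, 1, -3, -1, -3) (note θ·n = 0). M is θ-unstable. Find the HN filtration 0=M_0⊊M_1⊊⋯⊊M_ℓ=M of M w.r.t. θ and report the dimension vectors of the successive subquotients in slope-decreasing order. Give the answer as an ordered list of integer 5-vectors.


Barcode: M ≅ I[1,1], I[1,2], I[1,4], I[2,2]^2, I[4,4]^2, I[4,5], I[5,5]. HN layers by μ_θ (7 steps, strictly decreasing):
  μ^(1)=3; μ^(2)=2; μ^(3)=1; μ^(4)=0; μ^(5)=-1; μ^(6)=-2; μ^(7)=-3

((1, 0, 0, 0, 0); (1, 1, 0, 0, 0); (0, 2, 0, 0, 0); (1, 1, 1, 1, 0); (0, 0, 0, 2, 0); (0, 0, 0, 1, 1); (0, 0, 0, 0, 1))


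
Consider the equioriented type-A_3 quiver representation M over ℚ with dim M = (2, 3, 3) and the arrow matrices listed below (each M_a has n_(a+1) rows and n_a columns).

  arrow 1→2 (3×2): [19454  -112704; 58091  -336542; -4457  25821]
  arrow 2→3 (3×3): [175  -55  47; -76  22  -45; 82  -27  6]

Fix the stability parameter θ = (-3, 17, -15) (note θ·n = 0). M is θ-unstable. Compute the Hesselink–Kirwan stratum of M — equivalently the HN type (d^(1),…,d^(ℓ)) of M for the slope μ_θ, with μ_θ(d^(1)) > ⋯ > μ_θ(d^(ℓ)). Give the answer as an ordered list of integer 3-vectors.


Via rank(M_{q-1}∘⋯∘M_p): M ≅ I[1,3]^2, I[2,3].
μ_θ-semistable layers: μ^(1)=1; μ^(2)=-3

((0, 3, 3); (2, 0, 0))


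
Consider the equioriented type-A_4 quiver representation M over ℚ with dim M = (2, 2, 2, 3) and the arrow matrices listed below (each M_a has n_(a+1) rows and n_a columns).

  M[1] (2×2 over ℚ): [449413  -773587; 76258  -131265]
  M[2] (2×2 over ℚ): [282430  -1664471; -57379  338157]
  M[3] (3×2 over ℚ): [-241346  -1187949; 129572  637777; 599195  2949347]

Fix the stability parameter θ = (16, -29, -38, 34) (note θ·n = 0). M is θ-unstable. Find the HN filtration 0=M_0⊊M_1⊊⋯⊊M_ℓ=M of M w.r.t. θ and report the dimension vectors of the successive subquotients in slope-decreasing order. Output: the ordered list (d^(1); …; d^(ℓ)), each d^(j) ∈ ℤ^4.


Via rank(M_{q-1}∘⋯∘M_p): M ≅ I[1,4]^2, I[4,4].
μ_θ-semistable layers: μ^(1)=34; μ^(2)=-17

((0, 0, 0, 3); (2, 2, 2, 0))


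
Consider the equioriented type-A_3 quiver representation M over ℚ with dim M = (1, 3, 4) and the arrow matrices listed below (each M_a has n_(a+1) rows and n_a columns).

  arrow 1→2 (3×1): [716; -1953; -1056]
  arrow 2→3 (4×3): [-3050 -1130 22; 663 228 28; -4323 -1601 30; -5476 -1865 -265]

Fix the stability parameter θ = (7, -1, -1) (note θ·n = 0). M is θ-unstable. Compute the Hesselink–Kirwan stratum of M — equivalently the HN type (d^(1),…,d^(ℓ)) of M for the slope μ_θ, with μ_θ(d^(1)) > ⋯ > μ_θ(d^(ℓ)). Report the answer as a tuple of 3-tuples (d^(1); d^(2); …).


Via rank(M_{q-1}∘⋯∘M_p): M ≅ I[1,3], I[2,3]^2, I[3,3].
μ_θ-semistable layers: μ^(1)=5/3; μ^(2)=-1

((1, 1, 1); (0, 2, 3))


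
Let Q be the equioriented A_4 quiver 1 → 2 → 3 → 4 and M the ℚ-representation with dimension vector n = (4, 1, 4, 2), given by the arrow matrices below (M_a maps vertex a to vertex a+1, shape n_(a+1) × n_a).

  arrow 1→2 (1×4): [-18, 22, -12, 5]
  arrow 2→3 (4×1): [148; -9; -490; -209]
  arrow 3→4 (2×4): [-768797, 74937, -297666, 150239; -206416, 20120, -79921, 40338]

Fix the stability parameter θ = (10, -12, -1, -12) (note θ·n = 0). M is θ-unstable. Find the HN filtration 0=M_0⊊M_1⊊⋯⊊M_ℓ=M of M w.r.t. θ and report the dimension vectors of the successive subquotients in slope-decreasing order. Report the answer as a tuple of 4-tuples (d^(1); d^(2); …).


Barcode: M ≅ I[1,1]^3, I[1,3], I[3,3], I[3,4]^2. HN layers by μ_θ (3 steps, strictly decreasing):
  μ^(1)=10; μ^(2)=-1; μ^(3)=-13/2

((3, 0, 0, 0); (1, 1, 2, 0); (0, 0, 2, 2))


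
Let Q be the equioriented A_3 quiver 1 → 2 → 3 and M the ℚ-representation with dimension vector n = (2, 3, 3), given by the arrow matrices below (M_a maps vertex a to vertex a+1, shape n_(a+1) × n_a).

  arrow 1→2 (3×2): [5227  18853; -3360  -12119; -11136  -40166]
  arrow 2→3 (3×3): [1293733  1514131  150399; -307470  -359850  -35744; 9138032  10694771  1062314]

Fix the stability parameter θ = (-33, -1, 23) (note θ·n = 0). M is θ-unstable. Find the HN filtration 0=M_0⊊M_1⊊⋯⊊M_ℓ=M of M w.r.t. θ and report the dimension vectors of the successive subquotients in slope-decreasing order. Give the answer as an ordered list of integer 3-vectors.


Interval decomposition of M: I[1,3]^2, I[2,3].
HN type (ℓ=3): μ^(1)=23; μ^(2)=-1; μ^(3)=-33

((0, 0, 3); (0, 3, 0); (2, 0, 0))


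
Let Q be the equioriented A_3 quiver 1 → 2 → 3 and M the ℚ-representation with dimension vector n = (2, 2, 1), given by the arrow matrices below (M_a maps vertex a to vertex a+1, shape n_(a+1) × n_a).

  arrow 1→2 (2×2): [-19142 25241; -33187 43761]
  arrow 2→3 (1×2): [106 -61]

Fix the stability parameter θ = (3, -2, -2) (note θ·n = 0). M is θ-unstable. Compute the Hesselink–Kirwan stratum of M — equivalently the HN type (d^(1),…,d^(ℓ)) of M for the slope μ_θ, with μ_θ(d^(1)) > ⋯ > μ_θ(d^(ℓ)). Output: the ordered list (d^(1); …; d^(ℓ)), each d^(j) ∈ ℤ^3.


Barcode: M ≅ I[1,2], I[1,3]. HN layers by μ_θ (2 steps, strictly decreasing):
  μ^(1)=1/2; μ^(2)=-1/3

((1, 1, 0); (1, 1, 1))


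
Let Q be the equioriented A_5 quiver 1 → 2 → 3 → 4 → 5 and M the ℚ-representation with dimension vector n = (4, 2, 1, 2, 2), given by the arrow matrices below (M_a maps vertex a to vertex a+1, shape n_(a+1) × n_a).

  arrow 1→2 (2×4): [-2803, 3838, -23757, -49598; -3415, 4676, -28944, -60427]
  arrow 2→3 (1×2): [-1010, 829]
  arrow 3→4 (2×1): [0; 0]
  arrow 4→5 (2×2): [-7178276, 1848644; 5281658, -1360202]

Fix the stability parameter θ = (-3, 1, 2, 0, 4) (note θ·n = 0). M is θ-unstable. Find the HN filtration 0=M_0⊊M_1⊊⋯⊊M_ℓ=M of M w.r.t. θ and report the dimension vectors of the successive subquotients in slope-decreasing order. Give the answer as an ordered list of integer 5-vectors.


Barcode: M ≅ I[1,1]^2, I[1,2], I[1,3], I[4,4], I[4,5], I[5,5]. HN layers by μ_θ (5 steps, strictly decreasing):
  μ^(1)=4; μ^(2)=2; μ^(3)=1; μ^(4)=0; μ^(5)=-3

((0, 0, 0, 0, 2); (0, 0, 1, 0, 0); (0, 2, 0, 0, 0); (0, 0, 0, 2, 0); (4, 0, 0, 0, 0))


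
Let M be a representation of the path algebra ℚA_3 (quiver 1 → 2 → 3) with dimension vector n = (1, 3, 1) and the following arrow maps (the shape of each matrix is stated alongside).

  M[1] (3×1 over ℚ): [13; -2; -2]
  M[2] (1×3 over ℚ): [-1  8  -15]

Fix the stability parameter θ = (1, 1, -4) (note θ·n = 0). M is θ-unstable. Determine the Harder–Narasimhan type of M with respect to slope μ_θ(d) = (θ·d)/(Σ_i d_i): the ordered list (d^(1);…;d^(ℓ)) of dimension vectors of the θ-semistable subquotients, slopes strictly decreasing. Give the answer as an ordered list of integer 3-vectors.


Interval decomposition of M: I[1,3], I[2,2]^2.
HN type (ℓ=2): μ^(1)=1; μ^(2)=-2/3

((0, 2, 0); (1, 1, 1))


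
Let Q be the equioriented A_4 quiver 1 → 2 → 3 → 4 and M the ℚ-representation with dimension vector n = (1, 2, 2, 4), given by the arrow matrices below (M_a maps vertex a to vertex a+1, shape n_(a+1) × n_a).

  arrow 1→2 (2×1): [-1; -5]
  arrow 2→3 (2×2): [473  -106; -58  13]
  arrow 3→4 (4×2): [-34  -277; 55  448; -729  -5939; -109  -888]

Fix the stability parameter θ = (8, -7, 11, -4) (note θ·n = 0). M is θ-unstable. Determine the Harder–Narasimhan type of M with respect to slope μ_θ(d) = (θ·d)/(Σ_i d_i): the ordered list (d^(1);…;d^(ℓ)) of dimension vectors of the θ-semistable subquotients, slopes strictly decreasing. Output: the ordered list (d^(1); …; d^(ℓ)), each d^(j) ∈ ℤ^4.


Via rank(M_{q-1}∘⋯∘M_p): M ≅ I[1,4], I[2,4], I[4,4]^2.
μ_θ-semistable layers: μ^(1)=7/2; μ^(2)=1/2; μ^(3)=-4; μ^(4)=-7

((0, 0, 2, 2); (1, 1, 0, 0); (0, 0, 0, 2); (0, 1, 0, 0))


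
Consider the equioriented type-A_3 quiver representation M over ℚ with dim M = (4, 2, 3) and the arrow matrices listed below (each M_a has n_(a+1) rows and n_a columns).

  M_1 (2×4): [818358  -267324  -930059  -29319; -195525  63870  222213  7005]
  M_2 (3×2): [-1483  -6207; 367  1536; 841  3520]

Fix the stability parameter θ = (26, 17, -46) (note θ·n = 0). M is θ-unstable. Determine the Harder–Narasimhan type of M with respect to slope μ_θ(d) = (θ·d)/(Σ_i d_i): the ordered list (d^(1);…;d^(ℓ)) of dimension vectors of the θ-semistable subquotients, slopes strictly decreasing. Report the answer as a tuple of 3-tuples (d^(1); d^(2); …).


Via rank(M_{q-1}∘⋯∘M_p): M ≅ I[1,1]^2, I[1,3]^2, I[3,3].
μ_θ-semistable layers: μ^(1)=26; μ^(2)=-1; μ^(3)=-46

((2, 0, 0); (2, 2, 2); (0, 0, 1))


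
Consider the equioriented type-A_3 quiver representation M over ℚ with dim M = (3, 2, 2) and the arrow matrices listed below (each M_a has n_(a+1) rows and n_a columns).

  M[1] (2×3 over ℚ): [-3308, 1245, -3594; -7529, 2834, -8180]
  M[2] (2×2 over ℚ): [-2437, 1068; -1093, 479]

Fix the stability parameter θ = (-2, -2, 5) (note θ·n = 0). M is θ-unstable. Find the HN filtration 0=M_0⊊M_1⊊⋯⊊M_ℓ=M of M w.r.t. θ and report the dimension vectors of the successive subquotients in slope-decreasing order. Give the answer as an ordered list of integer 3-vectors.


Interval decomposition of M: I[1,1], I[1,3]^2.
HN type (ℓ=2): μ^(1)=5; μ^(2)=-2

((0, 0, 2); (3, 2, 0))


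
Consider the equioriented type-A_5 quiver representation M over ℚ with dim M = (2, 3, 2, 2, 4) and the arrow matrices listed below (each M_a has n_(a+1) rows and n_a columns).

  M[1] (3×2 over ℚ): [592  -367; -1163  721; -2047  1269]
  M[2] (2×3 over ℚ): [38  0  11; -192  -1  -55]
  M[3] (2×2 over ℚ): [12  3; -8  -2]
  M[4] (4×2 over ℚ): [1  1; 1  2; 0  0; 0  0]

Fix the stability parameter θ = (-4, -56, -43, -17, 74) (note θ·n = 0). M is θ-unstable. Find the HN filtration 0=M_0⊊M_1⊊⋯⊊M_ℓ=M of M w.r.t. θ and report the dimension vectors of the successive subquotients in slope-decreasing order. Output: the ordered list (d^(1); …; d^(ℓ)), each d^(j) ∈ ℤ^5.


Interval decomposition of M: I[1,2], I[1,3], I[2,5], I[4,5], I[5,5]^2.
HN type (ℓ=6): μ^(1)=74; μ^(2)=-17; μ^(3)=-30; μ^(4)=-103/3; μ^(5)=-43; μ^(6)=-56

((0, 0, 0, 0, 4); (0, 0, 0, 2, 0); (1, 1, 0, 0, 0); (1, 1, 1, 0, 0); (0, 0, 1, 0, 0); (0, 1, 0, 0, 0))


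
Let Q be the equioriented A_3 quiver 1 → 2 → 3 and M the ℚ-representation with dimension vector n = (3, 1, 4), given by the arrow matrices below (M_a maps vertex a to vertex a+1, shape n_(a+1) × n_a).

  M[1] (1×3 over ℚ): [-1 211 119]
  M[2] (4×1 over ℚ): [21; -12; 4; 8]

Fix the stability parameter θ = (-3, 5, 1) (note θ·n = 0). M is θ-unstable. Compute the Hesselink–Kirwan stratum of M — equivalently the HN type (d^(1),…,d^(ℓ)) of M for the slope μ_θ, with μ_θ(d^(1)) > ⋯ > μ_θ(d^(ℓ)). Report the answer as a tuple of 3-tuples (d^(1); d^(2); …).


Via rank(M_{q-1}∘⋯∘M_p): M ≅ I[1,1]^2, I[1,3], I[3,3]^3.
μ_θ-semistable layers: μ^(1)=3; μ^(2)=1; μ^(3)=-3

((0, 1, 1); (0, 0, 3); (3, 0, 0))


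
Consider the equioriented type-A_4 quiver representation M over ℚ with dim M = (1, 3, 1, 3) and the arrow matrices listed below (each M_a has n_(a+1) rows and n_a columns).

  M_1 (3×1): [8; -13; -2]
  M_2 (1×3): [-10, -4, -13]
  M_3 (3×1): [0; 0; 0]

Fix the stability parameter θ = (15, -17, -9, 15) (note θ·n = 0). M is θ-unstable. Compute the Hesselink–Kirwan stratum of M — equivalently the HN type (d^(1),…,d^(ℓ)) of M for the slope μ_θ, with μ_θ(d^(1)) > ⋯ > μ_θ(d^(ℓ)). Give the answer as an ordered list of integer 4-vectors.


Barcode: M ≅ I[1,3], I[2,2]^2, I[4,4]^3. HN layers by μ_θ (3 steps, strictly decreasing):
  μ^(1)=15; μ^(2)=-11/3; μ^(3)=-17

((0, 0, 0, 3); (1, 1, 1, 0); (0, 2, 0, 0))


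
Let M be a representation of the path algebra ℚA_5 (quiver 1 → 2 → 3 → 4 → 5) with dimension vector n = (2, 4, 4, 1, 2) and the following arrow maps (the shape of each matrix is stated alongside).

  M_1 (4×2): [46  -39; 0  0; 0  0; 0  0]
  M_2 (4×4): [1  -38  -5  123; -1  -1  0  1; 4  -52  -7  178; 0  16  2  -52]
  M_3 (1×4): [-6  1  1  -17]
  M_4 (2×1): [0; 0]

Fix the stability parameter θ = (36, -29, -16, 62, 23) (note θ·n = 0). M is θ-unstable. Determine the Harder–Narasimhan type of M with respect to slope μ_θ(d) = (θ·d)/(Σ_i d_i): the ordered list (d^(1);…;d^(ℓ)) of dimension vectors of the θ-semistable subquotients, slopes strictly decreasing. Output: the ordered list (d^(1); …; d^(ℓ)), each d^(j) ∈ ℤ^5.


Interval decomposition of M: I[1,1], I[1,4], I[2,2], I[2,3]^2, I[3,3], I[5,5]^2.
HN type (ℓ=6): μ^(1)=62; μ^(2)=36; μ^(3)=23; μ^(4)=-3; μ^(5)=-16; μ^(6)=-29

((0, 0, 0, 1, 0); (1, 0, 0, 0, 0); (0, 0, 0, 0, 2); (1, 1, 1, 0, 0); (0, 0, 3, 0, 0); (0, 3, 0, 0, 0))


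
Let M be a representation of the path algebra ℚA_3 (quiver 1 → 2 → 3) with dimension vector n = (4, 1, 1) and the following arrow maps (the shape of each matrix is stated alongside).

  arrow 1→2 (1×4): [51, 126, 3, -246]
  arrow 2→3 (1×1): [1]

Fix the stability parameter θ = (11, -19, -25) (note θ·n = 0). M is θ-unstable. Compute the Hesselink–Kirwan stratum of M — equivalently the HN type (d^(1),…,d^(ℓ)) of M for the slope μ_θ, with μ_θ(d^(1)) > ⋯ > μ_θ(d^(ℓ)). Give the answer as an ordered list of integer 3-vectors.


Barcode: M ≅ I[1,1]^3, I[1,3]. HN layers by μ_θ (2 steps, strictly decreasing):
  μ^(1)=11; μ^(2)=-11

((3, 0, 0); (1, 1, 1))


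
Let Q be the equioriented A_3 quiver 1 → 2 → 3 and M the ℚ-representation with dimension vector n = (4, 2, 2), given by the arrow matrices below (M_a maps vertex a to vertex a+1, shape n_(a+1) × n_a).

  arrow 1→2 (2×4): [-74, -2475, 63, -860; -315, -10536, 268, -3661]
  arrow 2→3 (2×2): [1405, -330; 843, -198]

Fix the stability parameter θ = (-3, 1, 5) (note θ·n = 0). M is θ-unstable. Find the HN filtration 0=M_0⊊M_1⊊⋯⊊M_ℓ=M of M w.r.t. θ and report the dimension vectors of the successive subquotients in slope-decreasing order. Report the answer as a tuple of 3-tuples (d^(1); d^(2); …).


Interval decomposition of M: I[1,1]^2, I[1,2], I[1,3], I[3,3].
HN type (ℓ=3): μ^(1)=5; μ^(2)=1; μ^(3)=-3

((0, 0, 2); (0, 2, 0); (4, 0, 0))
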